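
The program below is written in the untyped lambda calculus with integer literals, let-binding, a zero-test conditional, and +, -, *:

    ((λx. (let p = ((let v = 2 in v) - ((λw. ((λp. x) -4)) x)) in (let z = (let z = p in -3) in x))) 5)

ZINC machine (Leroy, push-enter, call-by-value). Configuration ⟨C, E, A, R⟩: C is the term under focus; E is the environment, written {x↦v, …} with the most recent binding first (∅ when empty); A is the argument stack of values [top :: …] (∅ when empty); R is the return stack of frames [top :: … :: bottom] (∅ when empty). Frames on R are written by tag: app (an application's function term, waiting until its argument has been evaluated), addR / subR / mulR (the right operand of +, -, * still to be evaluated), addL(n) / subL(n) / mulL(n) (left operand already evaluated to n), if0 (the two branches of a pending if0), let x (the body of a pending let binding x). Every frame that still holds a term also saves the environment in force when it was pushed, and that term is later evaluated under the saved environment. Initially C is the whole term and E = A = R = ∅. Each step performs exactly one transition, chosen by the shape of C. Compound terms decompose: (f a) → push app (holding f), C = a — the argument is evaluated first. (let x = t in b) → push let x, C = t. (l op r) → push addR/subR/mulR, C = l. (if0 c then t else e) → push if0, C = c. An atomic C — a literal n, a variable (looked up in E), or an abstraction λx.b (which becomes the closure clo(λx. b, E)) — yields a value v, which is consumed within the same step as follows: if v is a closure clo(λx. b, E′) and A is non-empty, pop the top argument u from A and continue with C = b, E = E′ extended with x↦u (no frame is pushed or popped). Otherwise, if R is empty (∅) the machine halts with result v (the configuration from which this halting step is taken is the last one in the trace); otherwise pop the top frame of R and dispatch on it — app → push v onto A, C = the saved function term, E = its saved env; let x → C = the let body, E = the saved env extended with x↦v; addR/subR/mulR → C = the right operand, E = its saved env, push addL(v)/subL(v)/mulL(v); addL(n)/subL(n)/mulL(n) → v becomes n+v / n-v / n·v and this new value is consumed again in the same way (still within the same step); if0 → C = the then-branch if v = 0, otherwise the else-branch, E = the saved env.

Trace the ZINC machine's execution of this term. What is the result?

Answer: 5

Execution trace:
t=0: [C=((λx. (let p = ((let v = 2 in v) - ((λw. ((λp. x) -4)) x)) in (let z = (let z = p in -3) in x))) 5) | E=∅ | A=∅ | R=∅]
t=1: [C=5 | E=∅ | A=∅ | R=[app]]
t=2: [C=(λx. (let p = ((let v = 2 in v) - ((λw. ((λp. x) -4)) x)) in (let z = (let z = p in -3) in x))) | E=∅ | A=[5] | R=∅]
t=3: [C=(let p = ((let v = 2 in v) - ((λw. ((λp. x) -4)) x)) in (let z = (let z = p in -3) in x)) | E={x↦5} | A=∅ | R=∅]
t=4: [C=((let v = 2 in v) - ((λw. ((λp. x) -4)) x)) | E={x↦5} | A=∅ | R=[let p]]
t=5: [C=(let v = 2 in v) | E={x↦5} | A=∅ | R=[subR :: let p]]
t=6: [C=2 | E={x↦5} | A=∅ | R=[let v :: subR :: let p]]
t=7: [C=v | E={v↦2, x↦5} | A=∅ | R=[subR :: let p]]
t=8: [C=((λw. ((λp. x) -4)) x) | E={x↦5} | A=∅ | R=[subL(2) :: let p]]
t=9: [C=x | E={x↦5} | A=∅ | R=[app :: subL(2) :: let p]]
t=10: [C=(λw. ((λp. x) -4)) | E={x↦5} | A=[5] | R=[subL(2) :: let p]]
t=11: [C=((λp. x) -4) | E={w↦5, x↦5} | A=∅ | R=[subL(2) :: let p]]
t=12: [C=-4 | E={w↦5, x↦5} | A=∅ | R=[app :: subL(2) :: let p]]
t=13: [C=(λp. x) | E={w↦5, x↦5} | A=[-4] | R=[subL(2) :: let p]]
t=14: [C=x | E={p↦-4, w↦5, x↦5} | A=∅ | R=[subL(2) :: let p]]
t=15: [C=(let z = (let z = p in -3) in x) | E={p↦-3, x↦5} | A=∅ | R=∅]
t=16: [C=(let z = p in -3) | E={p↦-3, x↦5} | A=∅ | R=[let z]]
t=17: [C=p | E={p↦-3, x↦5} | A=∅ | R=[let z :: let z]]
t=18: [C=-3 | E={z↦-3, p↦-3, x↦5} | A=∅ | R=[let z]]
t=19: [C=x | E={z↦-3, p↦-3, x↦5} | A=∅ | R=∅]
→ final value 5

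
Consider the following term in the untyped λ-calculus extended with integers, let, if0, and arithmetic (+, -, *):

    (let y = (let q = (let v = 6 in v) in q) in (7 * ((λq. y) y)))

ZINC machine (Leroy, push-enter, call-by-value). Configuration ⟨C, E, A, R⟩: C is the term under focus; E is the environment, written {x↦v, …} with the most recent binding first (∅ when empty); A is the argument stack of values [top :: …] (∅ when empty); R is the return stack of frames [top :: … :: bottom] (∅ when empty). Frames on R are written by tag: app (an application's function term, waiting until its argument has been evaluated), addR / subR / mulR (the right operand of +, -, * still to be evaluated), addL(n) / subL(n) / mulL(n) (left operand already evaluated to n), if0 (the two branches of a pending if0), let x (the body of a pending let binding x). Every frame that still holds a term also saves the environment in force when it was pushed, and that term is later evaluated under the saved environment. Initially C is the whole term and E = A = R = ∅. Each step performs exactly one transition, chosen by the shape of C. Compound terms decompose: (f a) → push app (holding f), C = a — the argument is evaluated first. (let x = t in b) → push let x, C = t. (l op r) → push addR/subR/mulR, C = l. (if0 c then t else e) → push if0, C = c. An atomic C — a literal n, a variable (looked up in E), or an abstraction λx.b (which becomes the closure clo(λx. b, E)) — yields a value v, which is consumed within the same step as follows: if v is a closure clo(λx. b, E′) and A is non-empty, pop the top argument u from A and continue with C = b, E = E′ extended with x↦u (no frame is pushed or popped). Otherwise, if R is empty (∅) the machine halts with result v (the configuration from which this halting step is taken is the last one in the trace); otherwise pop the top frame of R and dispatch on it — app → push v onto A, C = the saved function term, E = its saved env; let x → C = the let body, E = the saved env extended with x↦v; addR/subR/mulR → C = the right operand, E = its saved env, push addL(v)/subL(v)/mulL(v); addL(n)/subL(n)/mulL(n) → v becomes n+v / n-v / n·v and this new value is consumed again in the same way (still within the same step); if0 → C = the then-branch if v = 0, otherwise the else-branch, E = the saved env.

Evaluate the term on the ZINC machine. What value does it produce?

0. ⟨C=(let y = (let q = (let v = 6 in v) in q) in (7 * ((λq. y) y))); E=∅; A=∅; R=∅⟩
1. ⟨C=(let q = (let v = 6 in v) in q); E=∅; A=∅; R=[let y]⟩
2. ⟨C=(let v = 6 in v); E=∅; A=∅; R=[let q :: let y]⟩
3. ⟨C=6; E=∅; A=∅; R=[let v :: let q :: let y]⟩
4. ⟨C=v; E={v↦6}; A=∅; R=[let q :: let y]⟩
5. ⟨C=q; E={q↦6}; A=∅; R=[let y]⟩
6. ⟨C=(7 * ((λq. y) y)); E={y↦6}; A=∅; R=∅⟩
7. ⟨C=7; E={y↦6}; A=∅; R=[mulR]⟩
8. ⟨C=((λq. y) y); E={y↦6}; A=∅; R=[mulL(7)]⟩
9. ⟨C=y; E={y↦6}; A=∅; R=[app :: mulL(7)]⟩
10. ⟨C=(λq. y); E={y↦6}; A=[6]; R=[mulL(7)]⟩
11. ⟨C=y; E={q↦6, y↦6}; A=∅; R=[mulL(7)]⟩
→ final value 42

Answer: 42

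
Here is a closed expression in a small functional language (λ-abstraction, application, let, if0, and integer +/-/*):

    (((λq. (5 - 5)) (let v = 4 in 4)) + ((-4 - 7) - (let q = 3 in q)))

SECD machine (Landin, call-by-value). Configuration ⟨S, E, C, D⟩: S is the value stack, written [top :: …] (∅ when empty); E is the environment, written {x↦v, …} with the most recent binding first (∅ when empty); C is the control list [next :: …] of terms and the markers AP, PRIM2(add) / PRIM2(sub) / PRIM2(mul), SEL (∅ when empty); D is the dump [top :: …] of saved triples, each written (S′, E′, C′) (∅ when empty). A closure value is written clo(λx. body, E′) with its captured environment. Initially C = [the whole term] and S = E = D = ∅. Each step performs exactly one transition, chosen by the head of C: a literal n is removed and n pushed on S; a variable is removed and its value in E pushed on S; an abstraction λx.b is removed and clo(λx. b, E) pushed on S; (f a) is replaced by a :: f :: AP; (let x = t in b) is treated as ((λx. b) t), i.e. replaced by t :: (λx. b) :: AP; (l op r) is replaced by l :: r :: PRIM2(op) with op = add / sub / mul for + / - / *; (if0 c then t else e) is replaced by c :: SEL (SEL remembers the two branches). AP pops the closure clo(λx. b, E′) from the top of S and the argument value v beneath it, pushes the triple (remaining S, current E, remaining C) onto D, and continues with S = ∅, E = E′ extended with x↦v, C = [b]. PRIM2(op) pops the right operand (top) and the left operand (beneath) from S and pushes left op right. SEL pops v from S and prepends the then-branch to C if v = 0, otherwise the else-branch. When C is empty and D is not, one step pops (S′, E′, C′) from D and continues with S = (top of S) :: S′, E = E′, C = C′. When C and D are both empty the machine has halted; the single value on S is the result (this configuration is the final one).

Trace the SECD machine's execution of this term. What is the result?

Answer: -14

Derivation:
[0] ⟨S=∅; E=∅; C=[(((λq. (5 - 5)) (let v = 4 in 4)) + ((-4 - 7) - (let q = 3 in q)))]; D=∅⟩
[1] ⟨S=∅; E=∅; C=[((λq. (5 - 5)) (let v = 4 in 4)) :: ((-4 - 7) - (let q = 3 in q)) :: PRIM2(add)]; D=∅⟩
[2] ⟨S=∅; E=∅; C=[(let v = 4 in 4) :: (λq. (5 - 5)) :: AP :: ((-4 - 7) - (let q = 3 in q)) :: PRIM2(add)]; D=∅⟩
[3] ⟨S=∅; E=∅; C=[4 :: (λv. 4) :: AP :: (λq. (5 - 5)) :: AP :: ((-4 - 7) - (let q = 3 in q)) :: PRIM2(add)]; D=∅⟩
[4] ⟨S=[4]; E=∅; C=[(λv. 4) :: AP :: (λq. (5 - 5)) :: AP :: ((-4 - 7) - (let q = 3 in q)) :: PRIM2(add)]; D=∅⟩
[5] ⟨S=[clo(λv. 4, ∅) :: 4]; E=∅; C=[AP :: (λq. (5 - 5)) :: AP :: ((-4 - 7) - (let q = 3 in q)) :: PRIM2(add)]; D=∅⟩
[6] ⟨S=∅; E={v↦4}; C=[4]; D=[(∅, ∅, [(λq. (5 - 5)) :: AP :: ((-4 - 7) - (let q = 3 in q)) :: PRIM2(add)])]⟩
[7] ⟨S=[4]; E={v↦4}; C=∅; D=[(∅, ∅, [(λq. (5 - 5)) :: AP :: ((-4 - 7) - (let q = 3 in q)) :: PRIM2(add)])]⟩
[8] ⟨S=[4]; E=∅; C=[(λq. (5 - 5)) :: AP :: ((-4 - 7) - (let q = 3 in q)) :: PRIM2(add)]; D=∅⟩
[9] ⟨S=[clo(λq. (5 - 5), ∅) :: 4]; E=∅; C=[AP :: ((-4 - 7) - (let q = 3 in q)) :: PRIM2(add)]; D=∅⟩
[10] ⟨S=∅; E={q↦4}; C=[(5 - 5)]; D=[(∅, ∅, [((-4 - 7) - (let q = 3 in q)) :: PRIM2(add)])]⟩
[11] ⟨S=∅; E={q↦4}; C=[5 :: 5 :: PRIM2(sub)]; D=[(∅, ∅, [((-4 - 7) - (let q = 3 in q)) :: PRIM2(add)])]⟩
[12] ⟨S=[5]; E={q↦4}; C=[5 :: PRIM2(sub)]; D=[(∅, ∅, [((-4 - 7) - (let q = 3 in q)) :: PRIM2(add)])]⟩
[13] ⟨S=[5 :: 5]; E={q↦4}; C=[PRIM2(sub)]; D=[(∅, ∅, [((-4 - 7) - (let q = 3 in q)) :: PRIM2(add)])]⟩
[14] ⟨S=[0]; E={q↦4}; C=∅; D=[(∅, ∅, [((-4 - 7) - (let q = 3 in q)) :: PRIM2(add)])]⟩
[15] ⟨S=[0]; E=∅; C=[((-4 - 7) - (let q = 3 in q)) :: PRIM2(add)]; D=∅⟩
[16] ⟨S=[0]; E=∅; C=[(-4 - 7) :: (let q = 3 in q) :: PRIM2(sub) :: PRIM2(add)]; D=∅⟩
[17] ⟨S=[0]; E=∅; C=[-4 :: 7 :: PRIM2(sub) :: (let q = 3 in q) :: PRIM2(sub) :: PRIM2(add)]; D=∅⟩
[18] ⟨S=[-4 :: 0]; E=∅; C=[7 :: PRIM2(sub) :: (let q = 3 in q) :: PRIM2(sub) :: PRIM2(add)]; D=∅⟩
[19] ⟨S=[7 :: -4 :: 0]; E=∅; C=[PRIM2(sub) :: (let q = 3 in q) :: PRIM2(sub) :: PRIM2(add)]; D=∅⟩
[20] ⟨S=[-11 :: 0]; E=∅; C=[(let q = 3 in q) :: PRIM2(sub) :: PRIM2(add)]; D=∅⟩
[21] ⟨S=[-11 :: 0]; E=∅; C=[3 :: (λq. q) :: AP :: PRIM2(sub) :: PRIM2(add)]; D=∅⟩
[22] ⟨S=[3 :: -11 :: 0]; E=∅; C=[(λq. q) :: AP :: PRIM2(sub) :: PRIM2(add)]; D=∅⟩
[23] ⟨S=[clo(λq. q, ∅) :: 3 :: -11 :: 0]; E=∅; C=[AP :: PRIM2(sub) :: PRIM2(add)]; D=∅⟩
[24] ⟨S=∅; E={q↦3}; C=[q]; D=[([-11 :: 0], ∅, [PRIM2(sub) :: PRIM2(add)])]⟩
[25] ⟨S=[3]; E={q↦3}; C=∅; D=[([-11 :: 0], ∅, [PRIM2(sub) :: PRIM2(add)])]⟩
[26] ⟨S=[3 :: -11 :: 0]; E=∅; C=[PRIM2(sub) :: PRIM2(add)]; D=∅⟩
[27] ⟨S=[-14 :: 0]; E=∅; C=[PRIM2(add)]; D=∅⟩
[28] ⟨S=[-14]; E=∅; C=∅; D=∅⟩
→ final value -14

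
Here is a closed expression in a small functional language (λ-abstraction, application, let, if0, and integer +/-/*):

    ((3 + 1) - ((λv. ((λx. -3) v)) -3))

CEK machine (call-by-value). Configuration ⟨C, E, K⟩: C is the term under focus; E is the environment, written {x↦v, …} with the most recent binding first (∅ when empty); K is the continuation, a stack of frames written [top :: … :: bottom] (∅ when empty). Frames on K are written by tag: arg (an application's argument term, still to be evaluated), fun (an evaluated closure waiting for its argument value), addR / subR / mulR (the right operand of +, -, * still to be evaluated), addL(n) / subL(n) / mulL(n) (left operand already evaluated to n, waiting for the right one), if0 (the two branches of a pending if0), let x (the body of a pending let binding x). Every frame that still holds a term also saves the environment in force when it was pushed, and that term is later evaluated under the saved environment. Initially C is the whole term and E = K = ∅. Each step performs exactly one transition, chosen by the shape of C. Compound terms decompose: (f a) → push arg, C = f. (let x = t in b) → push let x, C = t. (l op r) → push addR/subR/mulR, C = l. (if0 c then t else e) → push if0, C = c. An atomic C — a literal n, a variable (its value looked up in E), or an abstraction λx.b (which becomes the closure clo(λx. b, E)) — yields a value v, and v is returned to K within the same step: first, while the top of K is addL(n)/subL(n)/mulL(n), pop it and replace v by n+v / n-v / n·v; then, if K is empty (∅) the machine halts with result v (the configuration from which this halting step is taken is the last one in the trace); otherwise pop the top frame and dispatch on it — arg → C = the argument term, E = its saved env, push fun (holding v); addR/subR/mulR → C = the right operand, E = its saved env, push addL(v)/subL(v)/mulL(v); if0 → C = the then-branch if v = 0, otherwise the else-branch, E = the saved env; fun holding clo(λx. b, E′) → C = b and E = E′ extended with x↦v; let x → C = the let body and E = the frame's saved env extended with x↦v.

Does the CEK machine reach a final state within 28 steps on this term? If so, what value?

Answer: 7

Derivation:
0. <C=((3 + 1) - ((λv. ((λx. -3) v)) -3)), E=∅, K=∅>
1. <C=(3 + 1), E=∅, K=[subR]>
2. <C=3, E=∅, K=[addR :: subR]>
3. <C=1, E=∅, K=[addL(3) :: subR]>
4. <C=((λv. ((λx. -3) v)) -3), E=∅, K=[subL(4)]>
5. <C=(λv. ((λx. -3) v)), E=∅, K=[arg :: subL(4)]>
6. <C=-3, E=∅, K=[fun :: subL(4)]>
7. <C=((λx. -3) v), E={v↦-3}, K=[subL(4)]>
8. <C=(λx. -3), E={v↦-3}, K=[arg :: subL(4)]>
9. <C=v, E={v↦-3}, K=[fun :: subL(4)]>
10. <C=-3, E={x↦-3, v↦-3}, K=[subL(4)]>
→ final value 7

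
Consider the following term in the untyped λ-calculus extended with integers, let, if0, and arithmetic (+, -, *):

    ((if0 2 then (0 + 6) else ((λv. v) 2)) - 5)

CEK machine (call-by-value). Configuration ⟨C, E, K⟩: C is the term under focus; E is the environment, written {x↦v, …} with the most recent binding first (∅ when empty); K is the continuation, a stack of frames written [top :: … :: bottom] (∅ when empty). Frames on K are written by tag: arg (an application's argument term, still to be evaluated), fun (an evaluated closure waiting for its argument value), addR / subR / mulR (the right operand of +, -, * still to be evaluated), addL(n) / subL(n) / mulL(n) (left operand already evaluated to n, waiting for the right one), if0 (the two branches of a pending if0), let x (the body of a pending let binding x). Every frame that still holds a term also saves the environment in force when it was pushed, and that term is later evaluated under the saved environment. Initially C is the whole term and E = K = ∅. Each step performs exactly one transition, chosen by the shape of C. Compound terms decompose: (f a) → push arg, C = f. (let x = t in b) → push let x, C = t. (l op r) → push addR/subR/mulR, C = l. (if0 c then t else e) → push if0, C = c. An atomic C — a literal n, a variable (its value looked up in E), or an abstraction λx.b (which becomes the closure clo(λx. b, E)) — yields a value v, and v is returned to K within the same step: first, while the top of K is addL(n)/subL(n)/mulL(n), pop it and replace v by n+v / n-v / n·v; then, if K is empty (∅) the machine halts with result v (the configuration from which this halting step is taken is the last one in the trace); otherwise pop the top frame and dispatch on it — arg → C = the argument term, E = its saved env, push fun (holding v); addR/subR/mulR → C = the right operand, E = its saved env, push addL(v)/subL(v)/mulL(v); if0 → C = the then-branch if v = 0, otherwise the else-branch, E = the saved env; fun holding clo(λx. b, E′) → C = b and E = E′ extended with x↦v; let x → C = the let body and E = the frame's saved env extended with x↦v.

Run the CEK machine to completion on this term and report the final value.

Answer: -3

Derivation:
0. <C=((if0 2 then (0 + 6) else ((λv. v) 2)) - 5), E=∅, K=∅>
1. <C=(if0 2 then (0 + 6) else ((λv. v) 2)), E=∅, K=[subR]>
2. <C=2, E=∅, K=[if0 :: subR]>
3. <C=((λv. v) 2), E=∅, K=[subR]>
4. <C=(λv. v), E=∅, K=[arg :: subR]>
5. <C=2, E=∅, K=[fun :: subR]>
6. <C=v, E={v↦2}, K=[subR]>
7. <C=5, E=∅, K=[subL(2)]>
→ final value -3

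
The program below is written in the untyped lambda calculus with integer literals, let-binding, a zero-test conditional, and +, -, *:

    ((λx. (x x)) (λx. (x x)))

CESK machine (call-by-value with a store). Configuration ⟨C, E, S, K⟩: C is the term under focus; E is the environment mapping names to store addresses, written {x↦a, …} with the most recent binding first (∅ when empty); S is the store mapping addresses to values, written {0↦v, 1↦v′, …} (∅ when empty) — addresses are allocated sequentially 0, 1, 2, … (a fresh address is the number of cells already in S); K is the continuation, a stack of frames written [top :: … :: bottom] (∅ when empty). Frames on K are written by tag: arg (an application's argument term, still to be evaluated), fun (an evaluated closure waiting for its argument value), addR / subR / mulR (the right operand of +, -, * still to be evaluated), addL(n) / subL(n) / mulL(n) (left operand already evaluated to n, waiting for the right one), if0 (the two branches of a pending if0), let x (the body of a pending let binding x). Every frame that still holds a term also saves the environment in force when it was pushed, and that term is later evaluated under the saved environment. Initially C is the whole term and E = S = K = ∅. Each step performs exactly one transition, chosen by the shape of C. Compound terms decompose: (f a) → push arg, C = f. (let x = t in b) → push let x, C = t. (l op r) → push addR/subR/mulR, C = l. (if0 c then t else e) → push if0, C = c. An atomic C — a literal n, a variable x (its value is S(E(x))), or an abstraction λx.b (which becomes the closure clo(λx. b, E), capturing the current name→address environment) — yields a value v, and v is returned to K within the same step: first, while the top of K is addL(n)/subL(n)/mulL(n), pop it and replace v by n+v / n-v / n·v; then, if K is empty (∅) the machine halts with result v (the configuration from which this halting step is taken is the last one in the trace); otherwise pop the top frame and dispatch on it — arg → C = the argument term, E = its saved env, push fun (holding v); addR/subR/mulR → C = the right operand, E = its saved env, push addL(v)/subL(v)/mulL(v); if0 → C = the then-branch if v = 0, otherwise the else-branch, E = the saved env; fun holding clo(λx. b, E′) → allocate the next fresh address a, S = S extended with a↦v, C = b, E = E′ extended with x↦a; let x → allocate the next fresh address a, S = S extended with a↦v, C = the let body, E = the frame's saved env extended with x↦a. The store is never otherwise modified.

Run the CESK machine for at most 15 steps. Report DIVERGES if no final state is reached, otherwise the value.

Answer: DIVERGES (no final state within 15 steps)

Execution trace:
t=0: <C=((λx. (x x)) (λx. (x x))), E=∅, S=∅, K=∅>
t=1: <C=(λx. (x x)), E=∅, S=∅, K=[arg]>
t=2: <C=(λx. (x x)), E=∅, S=∅, K=[fun]>
t=3: <C=(x x), E={x↦0}, S={0↦clo(λx. (x x), ∅)}, K=∅>
t=4: <C=x, E={x↦0}, S={0↦clo(λx. (x x), ∅)}, K=[arg]>
t=5: <C=x, E={x↦0}, S={0↦clo(λx. (x x), ∅)}, K=[fun]>
t=6: <C=(x x), E={x↦1}, S={0↦clo(λx. (x x), ∅), 1↦clo(λx. (x x), ∅)}, K=∅>
t=7: <C=x, E={x↦1}, S={0↦clo(λx. (x x), ∅), 1↦clo(λx. (x x), ∅)}, K=[arg]>
t=8: <C=x, E={x↦1}, S={0↦clo(λx. (x x), ∅), 1↦clo(λx. (x x), ∅)}, K=[fun]>
t=9: <C=(x x), E={x↦2}, S={0↦clo(λx. (x x), ∅), 1↦clo(λx. (x x), ∅), 2↦clo(λx. (x x), ∅)}, K=∅>
t=10: <C=x, E={x↦2}, S={0↦clo(λx. (x x), ∅), 1↦clo(λx. (x x), ∅), 2↦clo(λx. (x x), ∅)}, K=[arg]>
t=11: <C=x, E={x↦2}, S={0↦clo(λx. (x x), ∅), 1↦clo(λx. (x x), ∅), 2↦clo(λx. (x x), ∅)}, K=[fun]>
t=12: <C=(x x), E={x↦3}, S={0↦clo(λx. (x x), ∅), 1↦clo(λx. (x x), ∅), 2↦clo(λx. (x x), ∅), 3↦clo(λx. (x x), ∅)}, K=∅>
t=13: <C=x, E={x↦3}, S={0↦clo(λx. (x x), ∅), 1↦clo(λx. (x x), ∅), 2↦clo(λx. (x x), ∅), 3↦clo(λx. (x x), ∅)}, K=[arg]>
t=14: <C=x, E={x↦3}, S={0↦clo(λx. (x x), ∅), 1↦clo(λx. (x x), ∅), 2↦clo(λx. (x x), ∅), 3↦clo(λx. (x x), ∅)}, K=[fun]>
t=15: <C=(x x), E={x↦4}, S={0↦clo(λx. (x x), ∅), 1↦clo(λx. (x x), ∅), 2↦clo(λx. (x x), ∅), 3↦clo(λx. (x x), ∅), 4↦clo(λx. (x x), ∅)}, K=∅>
→ 15 transitions taken and the configuration is still not final: no result within 15 steps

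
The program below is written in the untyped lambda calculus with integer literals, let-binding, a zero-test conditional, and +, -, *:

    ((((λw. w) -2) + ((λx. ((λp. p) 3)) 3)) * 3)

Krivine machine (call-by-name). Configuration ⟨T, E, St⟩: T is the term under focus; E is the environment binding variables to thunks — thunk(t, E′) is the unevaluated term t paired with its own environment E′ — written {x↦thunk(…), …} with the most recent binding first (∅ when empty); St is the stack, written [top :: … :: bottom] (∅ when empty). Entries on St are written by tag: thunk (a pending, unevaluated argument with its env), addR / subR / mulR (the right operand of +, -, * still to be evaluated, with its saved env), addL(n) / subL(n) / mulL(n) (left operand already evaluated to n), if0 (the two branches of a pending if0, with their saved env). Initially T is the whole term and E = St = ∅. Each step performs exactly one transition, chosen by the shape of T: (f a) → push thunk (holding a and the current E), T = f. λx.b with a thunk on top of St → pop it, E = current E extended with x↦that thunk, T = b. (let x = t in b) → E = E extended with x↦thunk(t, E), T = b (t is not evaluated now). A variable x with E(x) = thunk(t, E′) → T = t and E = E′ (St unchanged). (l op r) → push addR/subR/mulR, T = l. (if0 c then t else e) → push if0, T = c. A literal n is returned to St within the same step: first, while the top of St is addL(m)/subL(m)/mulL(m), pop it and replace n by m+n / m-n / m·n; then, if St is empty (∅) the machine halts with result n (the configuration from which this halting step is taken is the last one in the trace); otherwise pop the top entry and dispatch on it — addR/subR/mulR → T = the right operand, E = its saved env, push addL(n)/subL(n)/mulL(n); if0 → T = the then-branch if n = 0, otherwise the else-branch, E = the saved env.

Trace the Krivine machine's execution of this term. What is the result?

Answer: 3

Machine steps:
step 0: ⟨T=((((λw. w) -2) + ((λx. ((λp. p) 3)) 3)) * 3); E=∅; St=∅⟩
step 1: ⟨T=(((λw. w) -2) + ((λx. ((λp. p) 3)) 3)); E=∅; St=[mulR]⟩
step 2: ⟨T=((λw. w) -2); E=∅; St=[addR :: mulR]⟩
step 3: ⟨T=(λw. w); E=∅; St=[thunk :: addR :: mulR]⟩
step 4: ⟨T=w; E={w↦thunk(-2, ∅)}; St=[addR :: mulR]⟩
step 5: ⟨T=-2; E=∅; St=[addR :: mulR]⟩
step 6: ⟨T=((λx. ((λp. p) 3)) 3); E=∅; St=[addL(-2) :: mulR]⟩
step 7: ⟨T=(λx. ((λp. p) 3)); E=∅; St=[thunk :: addL(-2) :: mulR]⟩
step 8: ⟨T=((λp. p) 3); E={x↦thunk(3, ∅)}; St=[addL(-2) :: mulR]⟩
step 9: ⟨T=(λp. p); E={x↦thunk(3, ∅)}; St=[thunk :: addL(-2) :: mulR]⟩
step 10: ⟨T=p; E={p↦thunk(3, {x↦thunk(3, ∅)}), x↦thunk(3, ∅)}; St=[addL(-2) :: mulR]⟩
step 11: ⟨T=3; E={x↦thunk(3, ∅)}; St=[addL(-2) :: mulR]⟩
step 12: ⟨T=3; E=∅; St=[mulL(1)]⟩
→ final value 3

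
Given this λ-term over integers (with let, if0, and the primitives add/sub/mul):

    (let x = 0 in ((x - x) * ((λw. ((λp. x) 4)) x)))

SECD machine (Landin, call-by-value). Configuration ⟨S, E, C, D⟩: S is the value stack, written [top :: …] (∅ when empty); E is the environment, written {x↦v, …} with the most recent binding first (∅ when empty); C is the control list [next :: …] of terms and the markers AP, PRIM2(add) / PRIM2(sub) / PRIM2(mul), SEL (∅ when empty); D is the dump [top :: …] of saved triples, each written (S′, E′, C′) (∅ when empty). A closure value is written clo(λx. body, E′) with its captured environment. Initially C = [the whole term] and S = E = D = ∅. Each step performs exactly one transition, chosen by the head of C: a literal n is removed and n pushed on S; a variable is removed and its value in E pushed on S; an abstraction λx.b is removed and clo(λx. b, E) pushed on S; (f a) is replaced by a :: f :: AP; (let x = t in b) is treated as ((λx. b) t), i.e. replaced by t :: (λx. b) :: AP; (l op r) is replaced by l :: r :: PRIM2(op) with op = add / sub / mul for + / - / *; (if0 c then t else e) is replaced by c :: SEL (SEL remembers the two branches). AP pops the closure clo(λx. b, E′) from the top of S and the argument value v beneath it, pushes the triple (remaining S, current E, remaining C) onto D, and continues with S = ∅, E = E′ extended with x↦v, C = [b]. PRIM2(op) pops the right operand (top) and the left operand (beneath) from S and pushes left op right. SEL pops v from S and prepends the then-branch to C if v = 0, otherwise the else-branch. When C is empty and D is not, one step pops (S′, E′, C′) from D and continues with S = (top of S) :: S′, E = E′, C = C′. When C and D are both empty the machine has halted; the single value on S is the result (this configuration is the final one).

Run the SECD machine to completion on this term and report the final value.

t=0: <S=∅, E=∅, C=[(let x = 0 in ((x - x) * ((λw. ((λp. x) 4)) x)))], D=∅>
t=1: <S=∅, E=∅, C=[0 :: (λx. ((x - x) * ((λw. ((λp. x) 4)) x))) :: AP], D=∅>
t=2: <S=[0], E=∅, C=[(λx. ((x - x) * ((λw. ((λp. x) 4)) x))) :: AP], D=∅>
t=3: <S=[clo(λx. ((x - x) * ((λw. ((λp. x) 4)) x)), ∅) :: 0], E=∅, C=[AP], D=∅>
t=4: <S=∅, E={x↦0}, C=[((x - x) * ((λw. ((λp. x) 4)) x))], D=[(∅, ∅, ∅)]>
t=5: <S=∅, E={x↦0}, C=[(x - x) :: ((λw. ((λp. x) 4)) x) :: PRIM2(mul)], D=[(∅, ∅, ∅)]>
t=6: <S=∅, E={x↦0}, C=[x :: x :: PRIM2(sub) :: ((λw. ((λp. x) 4)) x) :: PRIM2(mul)], D=[(∅, ∅, ∅)]>
t=7: <S=[0], E={x↦0}, C=[x :: PRIM2(sub) :: ((λw. ((λp. x) 4)) x) :: PRIM2(mul)], D=[(∅, ∅, ∅)]>
t=8: <S=[0 :: 0], E={x↦0}, C=[PRIM2(sub) :: ((λw. ((λp. x) 4)) x) :: PRIM2(mul)], D=[(∅, ∅, ∅)]>
t=9: <S=[0], E={x↦0}, C=[((λw. ((λp. x) 4)) x) :: PRIM2(mul)], D=[(∅, ∅, ∅)]>
t=10: <S=[0], E={x↦0}, C=[x :: (λw. ((λp. x) 4)) :: AP :: PRIM2(mul)], D=[(∅, ∅, ∅)]>
t=11: <S=[0 :: 0], E={x↦0}, C=[(λw. ((λp. x) 4)) :: AP :: PRIM2(mul)], D=[(∅, ∅, ∅)]>
t=12: <S=[clo(λw. ((λp. x) 4), {x↦0}) :: 0 :: 0], E={x↦0}, C=[AP :: PRIM2(mul)], D=[(∅, ∅, ∅)]>
t=13: <S=∅, E={w↦0, x↦0}, C=[((λp. x) 4)], D=[([0], {x↦0}, [PRIM2(mul)]) :: (∅, ∅, ∅)]>
t=14: <S=∅, E={w↦0, x↦0}, C=[4 :: (λp. x) :: AP], D=[([0], {x↦0}, [PRIM2(mul)]) :: (∅, ∅, ∅)]>
t=15: <S=[4], E={w↦0, x↦0}, C=[(λp. x) :: AP], D=[([0], {x↦0}, [PRIM2(mul)]) :: (∅, ∅, ∅)]>
t=16: <S=[clo(λp. x, {w↦0, x↦0}) :: 4], E={w↦0, x↦0}, C=[AP], D=[([0], {x↦0}, [PRIM2(mul)]) :: (∅, ∅, ∅)]>
t=17: <S=∅, E={p↦4, w↦0, x↦0}, C=[x], D=[(∅, {w↦0, x↦0}, ∅) :: ([0], {x↦0}, [PRIM2(mul)]) :: (∅, ∅, ∅)]>
t=18: <S=[0], E={p↦4, w↦0, x↦0}, C=∅, D=[(∅, {w↦0, x↦0}, ∅) :: ([0], {x↦0}, [PRIM2(mul)]) :: (∅, ∅, ∅)]>
t=19: <S=[0], E={w↦0, x↦0}, C=∅, D=[([0], {x↦0}, [PRIM2(mul)]) :: (∅, ∅, ∅)]>
t=20: <S=[0 :: 0], E={x↦0}, C=[PRIM2(mul)], D=[(∅, ∅, ∅)]>
t=21: <S=[0], E={x↦0}, C=∅, D=[(∅, ∅, ∅)]>
t=22: <S=[0], E=∅, C=∅, D=∅>
→ final value 0

Answer: 0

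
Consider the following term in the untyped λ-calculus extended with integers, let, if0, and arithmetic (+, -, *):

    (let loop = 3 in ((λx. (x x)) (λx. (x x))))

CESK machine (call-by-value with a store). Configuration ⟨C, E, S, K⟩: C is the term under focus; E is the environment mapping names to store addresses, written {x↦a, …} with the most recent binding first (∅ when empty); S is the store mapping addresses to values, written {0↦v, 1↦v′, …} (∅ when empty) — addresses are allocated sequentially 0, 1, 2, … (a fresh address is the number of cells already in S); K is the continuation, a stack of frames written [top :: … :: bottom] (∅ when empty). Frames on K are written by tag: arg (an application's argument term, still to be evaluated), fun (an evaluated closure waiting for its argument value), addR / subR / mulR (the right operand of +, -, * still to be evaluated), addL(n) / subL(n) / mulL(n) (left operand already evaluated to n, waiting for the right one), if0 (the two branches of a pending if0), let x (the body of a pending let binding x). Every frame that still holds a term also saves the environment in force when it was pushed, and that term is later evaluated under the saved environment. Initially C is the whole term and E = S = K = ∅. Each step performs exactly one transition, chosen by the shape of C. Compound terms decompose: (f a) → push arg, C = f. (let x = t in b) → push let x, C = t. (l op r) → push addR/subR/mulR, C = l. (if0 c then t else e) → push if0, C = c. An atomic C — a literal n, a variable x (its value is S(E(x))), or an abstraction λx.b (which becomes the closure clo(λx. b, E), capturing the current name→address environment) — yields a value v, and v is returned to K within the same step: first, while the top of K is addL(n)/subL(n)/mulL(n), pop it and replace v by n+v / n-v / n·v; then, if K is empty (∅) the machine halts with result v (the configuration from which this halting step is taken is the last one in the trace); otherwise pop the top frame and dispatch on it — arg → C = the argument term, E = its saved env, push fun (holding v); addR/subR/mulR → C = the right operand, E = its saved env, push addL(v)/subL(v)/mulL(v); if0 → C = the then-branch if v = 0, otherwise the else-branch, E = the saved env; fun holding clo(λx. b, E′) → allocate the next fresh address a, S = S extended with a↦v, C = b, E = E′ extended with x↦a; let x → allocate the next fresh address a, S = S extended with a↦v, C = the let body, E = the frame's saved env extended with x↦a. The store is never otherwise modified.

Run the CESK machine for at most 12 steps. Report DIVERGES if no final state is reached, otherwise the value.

Answer: DIVERGES (no final state within 12 steps)

Execution trace:
0. ⟨C=(let loop = 3 in ((λx. (x x)) (λx. (x x)))); E=∅; S=∅; K=∅⟩
1. ⟨C=3; E=∅; S=∅; K=[let loop]⟩
2. ⟨C=((λx. (x x)) (λx. (x x))); E={loop↦0}; S={0↦3}; K=∅⟩
3. ⟨C=(λx. (x x)); E={loop↦0}; S={0↦3}; K=[arg]⟩
4. ⟨C=(λx. (x x)); E={loop↦0}; S={0↦3}; K=[fun]⟩
5. ⟨C=(x x); E={x↦1, loop↦0}; S={0↦3, 1↦clo(λx. (x x), {loop↦0})}; K=∅⟩
6. ⟨C=x; E={x↦1, loop↦0}; S={0↦3, 1↦clo(λx. (x x), {loop↦0})}; K=[arg]⟩
7. ⟨C=x; E={x↦1, loop↦0}; S={0↦3, 1↦clo(λx. (x x), {loop↦0})}; K=[fun]⟩
8. ⟨C=(x x); E={x↦2, loop↦0}; S={0↦3, 1↦clo(λx. (x x), {loop↦0}), 2↦clo(λx. (x x), {loop↦0})}; K=∅⟩
9. ⟨C=x; E={x↦2, loop↦0}; S={0↦3, 1↦clo(λx. (x x), {loop↦0}), 2↦clo(λx. (x x), {loop↦0})}; K=[arg]⟩
10. ⟨C=x; E={x↦2, loop↦0}; S={0↦3, 1↦clo(λx. (x x), {loop↦0}), 2↦clo(λx. (x x), {loop↦0})}; K=[fun]⟩
11. ⟨C=(x x); E={x↦3, loop↦0}; S={0↦3, 1↦clo(λx. (x x), {loop↦0}), 2↦clo(λx. (x x), {loop↦0}), 3↦clo(λx. (x x), {loop↦0})}; K=∅⟩
12. ⟨C=x; E={x↦3, loop↦0}; S={0↦3, 1↦clo(λx. (x x), {loop↦0}), 2↦clo(λx. (x x), {loop↦0}), 3↦clo(λx. (x x), {loop↦0})}; K=[arg]⟩
→ 12 transitions taken and the configuration is still not final: no result within 12 steps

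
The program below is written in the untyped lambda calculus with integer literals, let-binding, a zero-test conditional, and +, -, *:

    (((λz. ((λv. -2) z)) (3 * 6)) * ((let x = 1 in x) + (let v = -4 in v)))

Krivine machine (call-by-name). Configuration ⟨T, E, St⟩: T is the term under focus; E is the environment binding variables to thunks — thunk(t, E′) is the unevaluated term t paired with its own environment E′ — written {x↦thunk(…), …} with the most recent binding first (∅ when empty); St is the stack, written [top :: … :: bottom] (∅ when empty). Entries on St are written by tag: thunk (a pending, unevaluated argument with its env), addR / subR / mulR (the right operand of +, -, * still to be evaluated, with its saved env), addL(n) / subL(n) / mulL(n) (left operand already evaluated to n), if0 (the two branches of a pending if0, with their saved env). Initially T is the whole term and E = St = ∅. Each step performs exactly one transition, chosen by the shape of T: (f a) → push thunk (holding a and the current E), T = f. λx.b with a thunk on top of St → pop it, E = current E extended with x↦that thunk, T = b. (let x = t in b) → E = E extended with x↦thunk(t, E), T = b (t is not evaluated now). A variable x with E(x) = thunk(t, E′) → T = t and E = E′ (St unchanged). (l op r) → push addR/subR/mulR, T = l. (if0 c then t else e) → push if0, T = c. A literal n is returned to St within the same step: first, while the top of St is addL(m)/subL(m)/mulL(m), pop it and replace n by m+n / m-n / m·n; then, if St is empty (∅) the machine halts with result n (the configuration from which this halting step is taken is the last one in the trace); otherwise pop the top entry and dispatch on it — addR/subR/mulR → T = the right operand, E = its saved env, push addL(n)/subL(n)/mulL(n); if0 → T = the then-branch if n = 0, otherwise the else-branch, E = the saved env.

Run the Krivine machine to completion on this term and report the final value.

Answer: 6

Derivation:
step 0: <T=(((λz. ((λv. -2) z)) (3 * 6)) * ((let x = 1 in x) + (let v = -4 in v))), E=∅, St=∅>
step 1: <T=((λz. ((λv. -2) z)) (3 * 6)), E=∅, St=[mulR]>
step 2: <T=(λz. ((λv. -2) z)), E=∅, St=[thunk :: mulR]>
step 3: <T=((λv. -2) z), E={z↦thunk((3 * 6), ∅)}, St=[mulR]>
step 4: <T=(λv. -2), E={z↦thunk((3 * 6), ∅)}, St=[thunk :: mulR]>
step 5: <T=-2, E={v↦thunk(z, {z↦thunk((3 * 6), ∅)}), z↦thunk((3 * 6), ∅)}, St=[mulR]>
step 6: <T=((let x = 1 in x) + (let v = -4 in v)), E=∅, St=[mulL(-2)]>
step 7: <T=(let x = 1 in x), E=∅, St=[addR :: mulL(-2)]>
step 8: <T=x, E={x↦thunk(1, ∅)}, St=[addR :: mulL(-2)]>
step 9: <T=1, E=∅, St=[addR :: mulL(-2)]>
step 10: <T=(let v = -4 in v), E=∅, St=[addL(1) :: mulL(-2)]>
step 11: <T=v, E={v↦thunk(-4, ∅)}, St=[addL(1) :: mulL(-2)]>
step 12: <T=-4, E=∅, St=[addL(1) :: mulL(-2)]>
→ final value 6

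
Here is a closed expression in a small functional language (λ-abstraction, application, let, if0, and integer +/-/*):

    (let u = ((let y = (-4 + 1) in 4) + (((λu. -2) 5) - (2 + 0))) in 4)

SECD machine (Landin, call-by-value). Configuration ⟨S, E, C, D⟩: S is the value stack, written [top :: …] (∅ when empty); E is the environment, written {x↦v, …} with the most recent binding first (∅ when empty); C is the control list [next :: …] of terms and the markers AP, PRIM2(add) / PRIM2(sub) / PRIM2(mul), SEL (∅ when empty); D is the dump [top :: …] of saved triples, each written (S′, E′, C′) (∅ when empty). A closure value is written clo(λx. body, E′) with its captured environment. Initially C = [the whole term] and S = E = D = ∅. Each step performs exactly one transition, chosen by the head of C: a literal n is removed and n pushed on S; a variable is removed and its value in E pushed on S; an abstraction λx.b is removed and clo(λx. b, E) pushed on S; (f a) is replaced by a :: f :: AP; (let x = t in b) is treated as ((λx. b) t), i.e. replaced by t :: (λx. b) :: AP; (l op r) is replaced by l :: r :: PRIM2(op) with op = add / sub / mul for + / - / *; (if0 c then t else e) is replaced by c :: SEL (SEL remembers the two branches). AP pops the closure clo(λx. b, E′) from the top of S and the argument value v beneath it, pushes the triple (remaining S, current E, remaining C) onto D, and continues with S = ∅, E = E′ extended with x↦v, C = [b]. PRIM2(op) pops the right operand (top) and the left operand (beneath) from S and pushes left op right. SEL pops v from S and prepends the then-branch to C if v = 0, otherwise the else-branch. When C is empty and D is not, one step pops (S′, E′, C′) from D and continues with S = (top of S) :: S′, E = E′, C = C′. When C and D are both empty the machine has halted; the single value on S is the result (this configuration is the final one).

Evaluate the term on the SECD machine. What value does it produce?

Answer: 4

Derivation:
step 0: [S=∅ | E=∅ | C=[(let u = ((let y = (-4 + 1) in 4) + (((λu. -2) 5) - (2 + 0))) in 4)] | D=∅]
step 1: [S=∅ | E=∅ | C=[((let y = (-4 + 1) in 4) + (((λu. -2) 5) - (2 + 0))) :: (λu. 4) :: AP] | D=∅]
step 2: [S=∅ | E=∅ | C=[(let y = (-4 + 1) in 4) :: (((λu. -2) 5) - (2 + 0)) :: PRIM2(add) :: (λu. 4) :: AP] | D=∅]
step 3: [S=∅ | E=∅ | C=[(-4 + 1) :: (λy. 4) :: AP :: (((λu. -2) 5) - (2 + 0)) :: PRIM2(add) :: (λu. 4) :: AP] | D=∅]
step 4: [S=∅ | E=∅ | C=[-4 :: 1 :: PRIM2(add) :: (λy. 4) :: AP :: (((λu. -2) 5) - (2 + 0)) :: PRIM2(add) :: (λu. 4) :: AP] | D=∅]
step 5: [S=[-4] | E=∅ | C=[1 :: PRIM2(add) :: (λy. 4) :: AP :: (((λu. -2) 5) - (2 + 0)) :: PRIM2(add) :: (λu. 4) :: AP] | D=∅]
step 6: [S=[1 :: -4] | E=∅ | C=[PRIM2(add) :: (λy. 4) :: AP :: (((λu. -2) 5) - (2 + 0)) :: PRIM2(add) :: (λu. 4) :: AP] | D=∅]
step 7: [S=[-3] | E=∅ | C=[(λy. 4) :: AP :: (((λu. -2) 5) - (2 + 0)) :: PRIM2(add) :: (λu. 4) :: AP] | D=∅]
step 8: [S=[clo(λy. 4, ∅) :: -3] | E=∅ | C=[AP :: (((λu. -2) 5) - (2 + 0)) :: PRIM2(add) :: (λu. 4) :: AP] | D=∅]
step 9: [S=∅ | E={y↦-3} | C=[4] | D=[(∅, ∅, [(((λu. -2) 5) - (2 + 0)) :: PRIM2(add) :: (λu. 4) :: AP])]]
step 10: [S=[4] | E={y↦-3} | C=∅ | D=[(∅, ∅, [(((λu. -2) 5) - (2 + 0)) :: PRIM2(add) :: (λu. 4) :: AP])]]
step 11: [S=[4] | E=∅ | C=[(((λu. -2) 5) - (2 + 0)) :: PRIM2(add) :: (λu. 4) :: AP] | D=∅]
step 12: [S=[4] | E=∅ | C=[((λu. -2) 5) :: (2 + 0) :: PRIM2(sub) :: PRIM2(add) :: (λu. 4) :: AP] | D=∅]
step 13: [S=[4] | E=∅ | C=[5 :: (λu. -2) :: AP :: (2 + 0) :: PRIM2(sub) :: PRIM2(add) :: (λu. 4) :: AP] | D=∅]
step 14: [S=[5 :: 4] | E=∅ | C=[(λu. -2) :: AP :: (2 + 0) :: PRIM2(sub) :: PRIM2(add) :: (λu. 4) :: AP] | D=∅]
step 15: [S=[clo(λu. -2, ∅) :: 5 :: 4] | E=∅ | C=[AP :: (2 + 0) :: PRIM2(sub) :: PRIM2(add) :: (λu. 4) :: AP] | D=∅]
step 16: [S=∅ | E={u↦5} | C=[-2] | D=[([4], ∅, [(2 + 0) :: PRIM2(sub) :: PRIM2(add) :: (λu. 4) :: AP])]]
step 17: [S=[-2] | E={u↦5} | C=∅ | D=[([4], ∅, [(2 + 0) :: PRIM2(sub) :: PRIM2(add) :: (λu. 4) :: AP])]]
step 18: [S=[-2 :: 4] | E=∅ | C=[(2 + 0) :: PRIM2(sub) :: PRIM2(add) :: (λu. 4) :: AP] | D=∅]
step 19: [S=[-2 :: 4] | E=∅ | C=[2 :: 0 :: PRIM2(add) :: PRIM2(sub) :: PRIM2(add) :: (λu. 4) :: AP] | D=∅]
step 20: [S=[2 :: -2 :: 4] | E=∅ | C=[0 :: PRIM2(add) :: PRIM2(sub) :: PRIM2(add) :: (λu. 4) :: AP] | D=∅]
step 21: [S=[0 :: 2 :: -2 :: 4] | E=∅ | C=[PRIM2(add) :: PRIM2(sub) :: PRIM2(add) :: (λu. 4) :: AP] | D=∅]
step 22: [S=[2 :: -2 :: 4] | E=∅ | C=[PRIM2(sub) :: PRIM2(add) :: (λu. 4) :: AP] | D=∅]
step 23: [S=[-4 :: 4] | E=∅ | C=[PRIM2(add) :: (λu. 4) :: AP] | D=∅]
step 24: [S=[0] | E=∅ | C=[(λu. 4) :: AP] | D=∅]
step 25: [S=[clo(λu. 4, ∅) :: 0] | E=∅ | C=[AP] | D=∅]
step 26: [S=∅ | E={u↦0} | C=[4] | D=[(∅, ∅, ∅)]]
step 27: [S=[4] | E={u↦0} | C=∅ | D=[(∅, ∅, ∅)]]
step 28: [S=[4] | E=∅ | C=∅ | D=∅]
→ final value 4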